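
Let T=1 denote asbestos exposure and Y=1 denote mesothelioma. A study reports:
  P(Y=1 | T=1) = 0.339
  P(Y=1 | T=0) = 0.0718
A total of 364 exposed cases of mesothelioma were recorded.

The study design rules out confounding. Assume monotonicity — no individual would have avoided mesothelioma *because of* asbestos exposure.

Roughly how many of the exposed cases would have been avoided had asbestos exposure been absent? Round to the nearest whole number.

Let p₁ = 0.339, p₀ = 0.0718.
PN = (p₁ − p₀)/p₁ = (0.339 − 0.0718) / 0.339 ≈ 0.78820.
Attributable cases ≈ PN × (exposed cases) = 0.78820 × 364 ≈ 286.91.

about 287 cases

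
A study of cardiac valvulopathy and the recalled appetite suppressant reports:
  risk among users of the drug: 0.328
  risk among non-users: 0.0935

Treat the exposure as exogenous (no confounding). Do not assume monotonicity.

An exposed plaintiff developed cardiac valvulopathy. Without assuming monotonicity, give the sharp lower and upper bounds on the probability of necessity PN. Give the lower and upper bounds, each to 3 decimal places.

Let p₁ = 0.328, p₀ = 0.0935.
Under exogeneity alone the bounds on PN are max{0,(p₁−p₀)/p₁} ≤ PN ≤ min{1,(1−p₀)/p₁}.
  lower = (p₁ − p₀)/p₁ = 0.2345 / 0.328 ≈ 0.7149
  upper = min{1, (1 − p₀)/p₁} = 0.9065 / 0.328 ≈ 2.7637 → capped at 1

0.715 ≤ PN ≤ 1.000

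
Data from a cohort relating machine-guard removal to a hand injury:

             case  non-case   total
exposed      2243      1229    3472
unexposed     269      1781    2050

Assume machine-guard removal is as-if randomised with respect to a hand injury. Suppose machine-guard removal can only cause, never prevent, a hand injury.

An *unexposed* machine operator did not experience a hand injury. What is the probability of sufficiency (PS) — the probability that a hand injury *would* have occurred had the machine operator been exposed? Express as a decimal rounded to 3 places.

p₁ = P(outcome | exposed) = 2243/3472 = 0.64603
p₀ = P(outcome | unexposed) = 269/2050 = 0.13122
Under exogeneity and monotonicity, PS = (p₁ − p₀) / (1 − p₀).
PS = (0.64603 − 0.13122) / (1 − 0.13122) = 0.51481 / 0.86878 ≈ 0.5926

PS ≈ 0.593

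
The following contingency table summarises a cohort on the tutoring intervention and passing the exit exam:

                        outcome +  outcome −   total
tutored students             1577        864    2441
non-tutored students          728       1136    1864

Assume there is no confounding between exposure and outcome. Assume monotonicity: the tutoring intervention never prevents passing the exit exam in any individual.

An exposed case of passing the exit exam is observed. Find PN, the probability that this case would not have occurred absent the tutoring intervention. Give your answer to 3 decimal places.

p₁ = P(outcome | exposed) = 1577/2441 = 0.64605
p₀ = P(outcome | unexposed) = 728/1864 = 0.39056
Under exogeneity and monotonicity, PN = (p₁ − p₀) / p₁.
PN = (0.64605 − 0.39056) / 0.64605 = 0.25549 / 0.64605 ≈ 0.3955

PN ≈ 0.395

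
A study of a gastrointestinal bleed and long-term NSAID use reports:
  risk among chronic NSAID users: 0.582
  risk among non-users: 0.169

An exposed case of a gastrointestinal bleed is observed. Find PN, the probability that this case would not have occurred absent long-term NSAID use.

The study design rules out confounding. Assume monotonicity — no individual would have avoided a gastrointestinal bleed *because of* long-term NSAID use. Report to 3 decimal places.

PN ≈ 0.710

Let p₁ = 0.582, p₀ = 0.169.
Under exogeneity and monotonicity, PN = (p₁ − p₀) / p₁.
PN = (0.582 − 0.169) / 0.582 = 0.413 / 0.582 ≈ 0.7096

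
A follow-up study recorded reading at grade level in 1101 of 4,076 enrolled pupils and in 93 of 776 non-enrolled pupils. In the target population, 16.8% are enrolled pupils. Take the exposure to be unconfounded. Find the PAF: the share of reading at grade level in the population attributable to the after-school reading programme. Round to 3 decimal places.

p₁ = P(outcome | exposed) = 1101/4076 = 0.27012
p₀ = P(outcome | unexposed) = 93/776 = 0.11985
Overall risk P(Y=1) = π·p₁ + (1−π)·p₀ = 0.168×0.27012 + 0.832×0.11985 = 0.14509.
Under exogeneity, PAF = [P(Y=1) − p₀] / P(Y=1).
PAF = (0.14509 − 0.11985) / 0.14509 ≈ 0.1740

PAF ≈ 0.174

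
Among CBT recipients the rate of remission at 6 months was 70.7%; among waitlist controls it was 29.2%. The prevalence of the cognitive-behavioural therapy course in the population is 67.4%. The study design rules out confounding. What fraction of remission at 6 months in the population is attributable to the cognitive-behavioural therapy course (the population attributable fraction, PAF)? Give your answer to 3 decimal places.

p₁ = 0.707, p₀ = 0.292.
Overall risk P(Y=1) = π·p₁ + (1−π)·p₀ = 0.674×0.707 + 0.326×0.292 = 0.57171.
Under exogeneity, PAF = [P(Y=1) − p₀] / P(Y=1).
PAF = (0.57171 − 0.292) / 0.57171 ≈ 0.4893

PAF ≈ 0.489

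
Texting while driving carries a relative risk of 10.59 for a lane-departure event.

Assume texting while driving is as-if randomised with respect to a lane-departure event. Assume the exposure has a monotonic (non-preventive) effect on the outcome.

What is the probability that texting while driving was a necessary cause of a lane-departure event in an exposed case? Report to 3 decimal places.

PN ≈ 0.906

Under exogeneity and monotonicity, PN = (RR − 1) / RR = 1 − 1/RR.
PN = (10.59 − 1) / 10.59 = 9.59 / 10.59 ≈ 0.9056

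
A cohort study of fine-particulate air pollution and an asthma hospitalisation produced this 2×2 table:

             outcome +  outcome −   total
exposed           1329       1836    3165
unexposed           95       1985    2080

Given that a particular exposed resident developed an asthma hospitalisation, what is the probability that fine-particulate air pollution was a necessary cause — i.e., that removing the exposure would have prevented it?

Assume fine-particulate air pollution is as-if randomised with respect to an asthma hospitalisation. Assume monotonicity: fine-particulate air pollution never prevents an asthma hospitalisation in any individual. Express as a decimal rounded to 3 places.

PN ≈ 0.891

p₁ = P(outcome | exposed) = 1329/3165 = 0.41991
p₀ = P(outcome | unexposed) = 95/2080 = 0.045673
Under exogeneity and monotonicity, PN = (p₁ − p₀)/p₁.
PN = (0.41991 − 0.045673) / 0.41991 ≈ 0.8912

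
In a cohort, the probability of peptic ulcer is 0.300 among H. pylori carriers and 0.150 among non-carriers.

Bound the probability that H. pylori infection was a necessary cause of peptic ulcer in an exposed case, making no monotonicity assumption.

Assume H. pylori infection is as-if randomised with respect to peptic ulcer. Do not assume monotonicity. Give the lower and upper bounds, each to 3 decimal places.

Let p₁ = 0.3, p₀ = 0.15.
Under exogeneity alone the bounds on PN are max{0,(p₁−p₀)/p₁} ≤ PN ≤ min{1,(1−p₀)/p₁}.
  lower = (p₁ − p₀)/p₁ = 0.15 / 0.3 ≈ 0.5000
  upper = min{1, (1 − p₀)/p₁} = 0.85 / 0.3 ≈ 2.8333 → capped at 1

0.500 ≤ PN ≤ 1.000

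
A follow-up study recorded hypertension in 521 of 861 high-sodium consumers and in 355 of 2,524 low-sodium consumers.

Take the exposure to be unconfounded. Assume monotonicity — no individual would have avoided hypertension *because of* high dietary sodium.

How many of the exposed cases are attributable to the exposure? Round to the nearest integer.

about 400 cases

p₁ = P(outcome | exposed) = 521/861 = 0.60511
p₀ = P(outcome | unexposed) = 355/2524 = 0.14065
PN = (p₁ − p₀)/p₁ = (0.60511 − 0.14065) / 0.60511 ≈ 0.76756.
Attributable cases ≈ PN × (exposed cases) = 0.76756 × 521 ≈ 399.90.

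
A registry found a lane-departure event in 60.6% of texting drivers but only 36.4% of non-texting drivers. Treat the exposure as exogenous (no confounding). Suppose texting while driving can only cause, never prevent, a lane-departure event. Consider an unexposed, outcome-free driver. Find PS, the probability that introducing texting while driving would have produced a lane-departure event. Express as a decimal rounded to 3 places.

p₁ = 0.606, p₀ = 0.364.
Under exogeneity and monotonicity, PS = (p₁ − p₀) / (1 − p₀).
PS = (0.606 − 0.364) / (1 − 0.364) = 0.242 / 0.636 ≈ 0.3805

PS ≈ 0.381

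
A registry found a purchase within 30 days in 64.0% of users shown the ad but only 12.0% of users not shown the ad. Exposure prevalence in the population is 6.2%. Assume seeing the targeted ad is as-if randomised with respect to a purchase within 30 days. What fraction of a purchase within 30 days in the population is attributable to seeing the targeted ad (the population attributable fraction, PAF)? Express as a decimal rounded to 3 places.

p₁ = 0.64, p₀ = 0.12.
Overall risk P(Y=1) = π·p₁ + (1−π)·p₀ = 0.062×0.64 + 0.938×0.12 = 0.15224.
Under exogeneity, PAF = [P(Y=1) − p₀] / P(Y=1).
PAF = (0.15224 − 0.12) / 0.15224 ≈ 0.2118

PAF ≈ 0.212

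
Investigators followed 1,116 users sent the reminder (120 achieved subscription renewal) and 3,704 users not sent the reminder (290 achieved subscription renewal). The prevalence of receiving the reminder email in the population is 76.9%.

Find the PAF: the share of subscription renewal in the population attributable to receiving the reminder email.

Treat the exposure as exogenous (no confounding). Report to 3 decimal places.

p₁ = P(outcome | exposed) = 120/1116 = 0.10753
p₀ = P(outcome | unexposed) = 290/3704 = 0.078294
Overall risk P(Y=1) = π·p₁ + (1−π)·p₀ = 0.769×0.10753 + 0.231×0.078294 = 0.10077.
Under exogeneity, PAF = [P(Y=1) − p₀] / P(Y=1).
PAF = (0.10077 − 0.078294) / 0.10077 ≈ 0.2231

PAF ≈ 0.223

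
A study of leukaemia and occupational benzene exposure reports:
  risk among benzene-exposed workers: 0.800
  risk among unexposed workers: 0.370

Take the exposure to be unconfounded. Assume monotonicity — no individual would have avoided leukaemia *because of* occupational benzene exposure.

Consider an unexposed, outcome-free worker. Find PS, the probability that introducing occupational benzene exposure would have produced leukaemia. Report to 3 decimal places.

Let p₁ = 0.8, p₀ = 0.37.
Under exogeneity and monotonicity, PS = (p₁ − p₀) / (1 − p₀).
PS = (0.8 − 0.37) / (1 − 0.37) = 0.43 / 0.63 ≈ 0.6825

PS ≈ 0.683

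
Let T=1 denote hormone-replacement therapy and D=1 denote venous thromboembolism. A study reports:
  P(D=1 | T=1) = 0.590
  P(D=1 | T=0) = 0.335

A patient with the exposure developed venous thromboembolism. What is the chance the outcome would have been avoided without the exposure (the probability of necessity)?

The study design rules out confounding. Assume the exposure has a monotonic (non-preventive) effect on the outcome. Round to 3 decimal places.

PN ≈ 0.432

Let p₁ = 0.59, p₀ = 0.335.
Under exogeneity and monotonicity, PN = (p₁ − p₀) / p₁.
PN = (0.59 − 0.335) / 0.59 = 0.255 / 0.59 ≈ 0.4322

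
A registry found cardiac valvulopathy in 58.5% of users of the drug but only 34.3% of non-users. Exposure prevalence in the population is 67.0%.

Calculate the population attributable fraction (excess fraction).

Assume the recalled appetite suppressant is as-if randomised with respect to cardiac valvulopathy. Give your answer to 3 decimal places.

p₁ = 0.585, p₀ = 0.343.
Overall risk P(Y=1) = π·p₁ + (1−π)·p₀ = 0.67×0.585 + 0.33×0.343 = 0.50514.
Under exogeneity, PAF = [P(Y=1) − p₀] / P(Y=1).
PAF = (0.50514 − 0.343) / 0.50514 ≈ 0.3210

PAF ≈ 0.321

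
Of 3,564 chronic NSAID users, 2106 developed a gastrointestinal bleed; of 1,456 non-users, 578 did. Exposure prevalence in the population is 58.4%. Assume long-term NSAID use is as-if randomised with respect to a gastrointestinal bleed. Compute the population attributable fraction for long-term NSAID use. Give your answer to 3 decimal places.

PAF ≈ 0.222

p₁ = P(outcome | exposed) = 2106/3564 = 0.59091
p₀ = P(outcome | unexposed) = 578/1456 = 0.39698
Overall risk P(Y=1) = π·p₁ + (1−π)·p₀ = 0.584×0.59091 + 0.416×0.39698 = 0.51023.
Under exogeneity, PAF = [P(Y=1) − p₀] / P(Y=1).
PAF = (0.51023 − 0.39698) / 0.51023 ≈ 0.2220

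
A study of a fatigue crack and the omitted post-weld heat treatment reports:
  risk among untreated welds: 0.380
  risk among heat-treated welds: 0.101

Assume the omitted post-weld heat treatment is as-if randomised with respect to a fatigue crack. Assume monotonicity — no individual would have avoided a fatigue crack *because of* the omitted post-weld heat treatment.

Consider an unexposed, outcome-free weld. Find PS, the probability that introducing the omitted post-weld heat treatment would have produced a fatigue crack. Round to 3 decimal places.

PS ≈ 0.310

Let p₁ = 0.38, p₀ = 0.101.
Under exogeneity and monotonicity, PS = (p₁ − p₀) / (1 − p₀).
PS = (0.38 − 0.101) / (1 − 0.101) = 0.279 / 0.899 ≈ 0.3103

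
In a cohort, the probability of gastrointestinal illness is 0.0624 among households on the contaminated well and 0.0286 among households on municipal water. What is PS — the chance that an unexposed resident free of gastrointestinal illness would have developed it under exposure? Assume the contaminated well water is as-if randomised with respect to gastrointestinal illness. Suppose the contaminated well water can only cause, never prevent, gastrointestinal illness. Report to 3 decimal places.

Let p₁ = 0.0624, p₀ = 0.0286.
Under exogeneity and monotonicity, PS = (p₁ − p₀) / (1 − p₀).
PS = (0.0624 − 0.0286) / (1 − 0.0286) = 0.0338 / 0.9714 ≈ 0.0348

PS ≈ 0.035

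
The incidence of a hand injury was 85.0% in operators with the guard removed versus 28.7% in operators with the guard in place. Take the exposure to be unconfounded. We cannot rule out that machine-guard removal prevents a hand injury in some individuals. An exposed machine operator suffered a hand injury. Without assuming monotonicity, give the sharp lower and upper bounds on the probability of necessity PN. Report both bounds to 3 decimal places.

0.662 ≤ PN ≤ 0.839

p₁ = 0.85, p₀ = 0.287.
Under exogeneity alone the bounds on PN are max{0,(p₁−p₀)/p₁} ≤ PN ≤ min{1,(1−p₀)/p₁}.
  lower = (p₁ − p₀)/p₁ = 0.563 / 0.85 ≈ 0.6624
  upper = min{1, (1 − p₀)/p₁} = 0.713 / 0.85 ≈ 0.8388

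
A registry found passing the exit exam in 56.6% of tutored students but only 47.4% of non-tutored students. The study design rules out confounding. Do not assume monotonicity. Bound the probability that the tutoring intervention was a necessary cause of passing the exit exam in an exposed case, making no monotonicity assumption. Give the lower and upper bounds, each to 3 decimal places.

p₁ = 0.566, p₀ = 0.474.
Under exogeneity alone the bounds on PN are max{0,(p₁−p₀)/p₁} ≤ PN ≤ min{1,(1−p₀)/p₁}.
  lower = (p₁ − p₀)/p₁ = 0.092 / 0.566 ≈ 0.1625
  upper = min{1, (1 − p₀)/p₁} = 0.526 / 0.566 ≈ 0.9293

0.163 ≤ PN ≤ 0.929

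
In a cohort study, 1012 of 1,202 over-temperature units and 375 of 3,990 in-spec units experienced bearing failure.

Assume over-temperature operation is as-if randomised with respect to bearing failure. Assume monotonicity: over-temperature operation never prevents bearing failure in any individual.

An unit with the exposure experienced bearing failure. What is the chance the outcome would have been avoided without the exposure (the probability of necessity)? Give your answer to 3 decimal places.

p₁ = P(outcome | exposed) = 1012/1202 = 0.84193
p₀ = P(outcome | unexposed) = 375/3990 = 0.093985
Under exogeneity and monotonicity, PN = (p₁ − p₀) / p₁.
PN = (0.84193 − 0.093985) / 0.84193 = 0.74795 / 0.84193 ≈ 0.8884

PN ≈ 0.888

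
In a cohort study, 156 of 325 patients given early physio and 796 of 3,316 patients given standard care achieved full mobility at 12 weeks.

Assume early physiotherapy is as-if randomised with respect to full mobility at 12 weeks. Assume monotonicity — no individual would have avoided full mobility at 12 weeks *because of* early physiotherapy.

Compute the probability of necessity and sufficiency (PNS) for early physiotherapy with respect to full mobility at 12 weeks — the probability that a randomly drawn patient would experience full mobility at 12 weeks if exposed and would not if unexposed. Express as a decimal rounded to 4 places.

p₁ = P(outcome | exposed) = 156/325 = 0.48
p₀ = P(outcome | unexposed) = 796/3316 = 0.24005
Under exogeneity and monotonicity, PNS = p₁ − p₀.
PNS = 0.48 − 0.24005 = 0.23995

PNS ≈ 0.2400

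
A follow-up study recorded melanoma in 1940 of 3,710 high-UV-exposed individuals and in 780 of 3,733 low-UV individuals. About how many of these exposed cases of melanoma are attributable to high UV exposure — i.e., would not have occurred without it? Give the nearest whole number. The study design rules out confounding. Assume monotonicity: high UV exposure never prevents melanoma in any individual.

p₁ = P(outcome | exposed) = 1940/3710 = 0.52291
p₀ = P(outcome | unexposed) = 780/3733 = 0.20895
PN = (p₁ − p₀)/p₁ = (0.52291 − 0.20895) / 0.52291 ≈ 0.60042.
Attributable cases ≈ PN × (exposed cases) = 0.60042 × 1940 ≈ 1164.81.

about 1165 cases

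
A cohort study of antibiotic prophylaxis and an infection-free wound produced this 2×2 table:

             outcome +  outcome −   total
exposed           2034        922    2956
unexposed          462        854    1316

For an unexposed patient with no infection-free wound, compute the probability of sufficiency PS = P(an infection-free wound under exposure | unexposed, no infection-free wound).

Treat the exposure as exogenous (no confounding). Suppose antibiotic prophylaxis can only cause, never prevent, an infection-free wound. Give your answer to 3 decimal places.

p₁ = P(outcome | exposed) = 2034/2956 = 0.68809
p₀ = P(outcome | unexposed) = 462/1316 = 0.35106
Under exogeneity and monotonicity, PS = (p₁ − p₀)/(1 − p₀).
PS = (0.68809 − 0.35106) / 0.64894 ≈ 0.5194

PS ≈ 0.519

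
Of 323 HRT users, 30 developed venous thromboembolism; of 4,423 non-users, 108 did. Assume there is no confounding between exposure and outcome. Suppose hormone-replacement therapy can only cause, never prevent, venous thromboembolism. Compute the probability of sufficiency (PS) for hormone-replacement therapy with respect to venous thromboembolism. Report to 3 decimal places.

PS ≈ 0.070

p₁ = P(outcome | exposed) = 30/323 = 0.092879
p₀ = P(outcome | unexposed) = 108/4423 = 0.024418
Under exogeneity and monotonicity, PS = (p₁ − p₀) / (1 − p₀).
PS = (0.092879 − 0.024418) / (1 − 0.024418) = 0.068461 / 0.97558 ≈ 0.0702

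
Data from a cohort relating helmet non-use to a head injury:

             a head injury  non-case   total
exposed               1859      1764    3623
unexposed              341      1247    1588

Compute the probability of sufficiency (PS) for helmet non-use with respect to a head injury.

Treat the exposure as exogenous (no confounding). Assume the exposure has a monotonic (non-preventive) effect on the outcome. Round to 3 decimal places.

p₁ = P(outcome | exposed) = 1859/3623 = 0.51311
p₀ = P(outcome | unexposed) = 341/1588 = 0.21474
Under exogeneity and monotonicity, PS = (p₁ − p₀) / (1 − p₀).
PS = (0.51311 − 0.21474) / (1 − 0.21474) = 0.29838 / 0.78526 ≈ 0.3800

PS ≈ 0.380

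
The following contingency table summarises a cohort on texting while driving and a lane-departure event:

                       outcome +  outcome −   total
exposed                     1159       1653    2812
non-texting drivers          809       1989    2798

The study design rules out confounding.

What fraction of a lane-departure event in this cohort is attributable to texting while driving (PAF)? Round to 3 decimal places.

PAF ≈ 0.176

p₁ = P(outcome | exposed) = 1159/2812 = 0.41216
p₀ = P(outcome | unexposed) = 809/2798 = 0.28914
Exposure prevalence π = 2812/5610 = 0.50125; overall risk P(Y=1) = 0.3508.
Under exogeneity, PAF = [P(Y=1) − p₀]/P(Y=1).
PAF = (0.3508 − 0.28914) / 0.3508 ≈ 0.1758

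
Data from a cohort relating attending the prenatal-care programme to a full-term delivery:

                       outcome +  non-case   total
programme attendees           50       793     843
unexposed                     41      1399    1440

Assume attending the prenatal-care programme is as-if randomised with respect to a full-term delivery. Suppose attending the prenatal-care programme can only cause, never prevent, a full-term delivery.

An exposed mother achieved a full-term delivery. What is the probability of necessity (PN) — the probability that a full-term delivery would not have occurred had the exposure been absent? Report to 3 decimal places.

PN ≈ 0.520

p₁ = P(outcome | exposed) = 50/843 = 0.059312
p₀ = P(outcome | unexposed) = 41/1440 = 0.028472
Under exogeneity and monotonicity, PN = (p₁ − p₀) / p₁.
PN = (0.059312 − 0.028472) / 0.059312 = 0.03084 / 0.059312 ≈ 0.5200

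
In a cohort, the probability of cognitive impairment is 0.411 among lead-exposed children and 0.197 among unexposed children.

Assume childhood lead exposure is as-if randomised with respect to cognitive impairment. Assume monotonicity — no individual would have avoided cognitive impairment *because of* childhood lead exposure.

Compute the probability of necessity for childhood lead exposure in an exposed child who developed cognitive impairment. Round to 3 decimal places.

PN ≈ 0.521

Let p₁ = 0.411, p₀ = 0.197.
Under exogeneity and monotonicity, PN = (p₁ − p₀) / p₁.
PN = (0.411 − 0.197) / 0.411 = 0.214 / 0.411 ≈ 0.5207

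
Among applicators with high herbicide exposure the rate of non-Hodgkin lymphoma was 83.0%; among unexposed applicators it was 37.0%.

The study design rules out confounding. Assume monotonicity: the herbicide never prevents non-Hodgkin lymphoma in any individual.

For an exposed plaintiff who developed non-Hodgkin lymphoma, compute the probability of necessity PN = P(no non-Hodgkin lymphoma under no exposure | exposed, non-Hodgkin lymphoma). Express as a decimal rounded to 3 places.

p₁ = 0.83, p₀ = 0.37.
Under exogeneity and monotonicity, PN = (p₁ − p₀) / p₁.
PN = (0.83 − 0.37) / 0.83 = 0.46 / 0.83 ≈ 0.5542

PN ≈ 0.554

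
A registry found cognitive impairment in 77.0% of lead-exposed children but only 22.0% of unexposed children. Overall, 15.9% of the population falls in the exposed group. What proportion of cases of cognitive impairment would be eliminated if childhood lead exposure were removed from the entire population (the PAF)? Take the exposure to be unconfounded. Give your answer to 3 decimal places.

p₁ = 0.77, p₀ = 0.22.
Overall risk P(Y=1) = π·p₁ + (1−π)·p₀ = 0.159×0.77 + 0.841×0.22 = 0.30745.
Under exogeneity, PAF = [P(Y=1) − p₀] / P(Y=1).
PAF = (0.30745 − 0.22) / 0.30745 ≈ 0.2844

PAF ≈ 0.284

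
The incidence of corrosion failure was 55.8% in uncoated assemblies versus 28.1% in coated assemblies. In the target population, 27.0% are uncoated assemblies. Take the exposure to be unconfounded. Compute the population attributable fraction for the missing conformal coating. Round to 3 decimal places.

p₁ = 0.558, p₀ = 0.281.
Overall risk P(Y=1) = π·p₁ + (1−π)·p₀ = 0.27×0.558 + 0.73×0.281 = 0.35579.
Under exogeneity, PAF = [P(Y=1) − p₀] / P(Y=1).
PAF = (0.35579 − 0.281) / 0.35579 ≈ 0.2102

PAF ≈ 0.210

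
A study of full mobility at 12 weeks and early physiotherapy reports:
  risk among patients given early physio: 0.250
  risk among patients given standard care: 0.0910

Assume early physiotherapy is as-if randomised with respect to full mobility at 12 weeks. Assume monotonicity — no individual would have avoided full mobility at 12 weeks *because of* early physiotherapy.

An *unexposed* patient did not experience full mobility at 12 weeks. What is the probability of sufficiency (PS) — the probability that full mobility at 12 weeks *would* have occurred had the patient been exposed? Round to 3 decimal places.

Let p₁ = 0.25, p₀ = 0.091.
Under exogeneity and monotonicity, PS = (p₁ − p₀) / (1 − p₀).
PS = (0.25 − 0.091) / (1 − 0.091) = 0.159 / 0.909 ≈ 0.1749

PS ≈ 0.175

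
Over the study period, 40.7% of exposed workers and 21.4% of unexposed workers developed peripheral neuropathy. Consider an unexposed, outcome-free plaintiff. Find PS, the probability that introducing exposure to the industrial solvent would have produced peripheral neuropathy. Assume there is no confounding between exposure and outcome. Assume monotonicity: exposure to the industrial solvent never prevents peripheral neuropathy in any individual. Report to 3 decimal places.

p₁ = 0.407, p₀ = 0.214.
Under exogeneity and monotonicity, PS = (p₁ − p₀) / (1 − p₀).
PS = (0.407 − 0.214) / (1 − 0.214) = 0.193 / 0.786 ≈ 0.2455

PS ≈ 0.246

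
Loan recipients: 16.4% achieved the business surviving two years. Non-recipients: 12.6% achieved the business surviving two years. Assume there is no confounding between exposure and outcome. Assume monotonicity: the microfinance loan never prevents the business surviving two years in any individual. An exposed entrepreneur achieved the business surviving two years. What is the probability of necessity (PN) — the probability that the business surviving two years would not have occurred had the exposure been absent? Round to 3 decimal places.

p₁ = 0.164, p₀ = 0.126.
Under exogeneity and monotonicity, PN = (p₁ − p₀) / p₁.
PN = (0.164 − 0.126) / 0.164 = 0.038 / 0.164 ≈ 0.2317

PN ≈ 0.232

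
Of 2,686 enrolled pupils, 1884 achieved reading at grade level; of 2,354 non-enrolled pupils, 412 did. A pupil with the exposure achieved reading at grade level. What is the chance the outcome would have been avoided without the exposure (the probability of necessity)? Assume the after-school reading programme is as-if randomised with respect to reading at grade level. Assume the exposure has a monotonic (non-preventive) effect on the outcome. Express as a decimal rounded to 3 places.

PN ≈ 0.750

p₁ = P(outcome | exposed) = 1884/2686 = 0.70141
p₀ = P(outcome | unexposed) = 412/2354 = 0.17502
Under exogeneity and monotonicity, PN = (p₁ − p₀) / p₁.
PN = (0.70141 − 0.17502) / 0.70141 = 0.52639 / 0.70141 ≈ 0.7505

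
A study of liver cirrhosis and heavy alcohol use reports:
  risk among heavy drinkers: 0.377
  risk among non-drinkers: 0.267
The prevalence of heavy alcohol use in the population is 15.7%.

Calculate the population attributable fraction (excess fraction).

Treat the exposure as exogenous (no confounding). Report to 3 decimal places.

Let p₁ = 0.377, p₀ = 0.267.
Overall risk P(Y=1) = π·p₁ + (1−π)·p₀ = 0.157×0.377 + 0.843×0.267 = 0.28427.
Under exogeneity, PAF = [P(Y=1) − p₀] / P(Y=1).
PAF = (0.28427 − 0.267) / 0.28427 ≈ 0.0608

PAF ≈ 0.061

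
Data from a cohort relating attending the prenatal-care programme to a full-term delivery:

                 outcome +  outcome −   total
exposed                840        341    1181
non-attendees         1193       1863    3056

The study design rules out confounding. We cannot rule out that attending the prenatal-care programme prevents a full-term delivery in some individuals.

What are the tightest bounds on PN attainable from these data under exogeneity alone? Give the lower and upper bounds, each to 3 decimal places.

p₁ = P(outcome | exposed) = 840/1181 = 0.71126
p₀ = P(outcome | unexposed) = 1193/3056 = 0.39038
Under exogeneity alone the bounds on PN are max{0,(p₁−p₀)/p₁} ≤ PN ≤ min{1,(1−p₀)/p₁}.
  lower = (p₁ − p₀)/p₁ = 0.32088 / 0.71126 ≈ 0.4511
  upper = min{1, (1 − p₀)/p₁} = 0.60962 / 0.71126 ≈ 0.8571

0.451 ≤ PN ≤ 0.857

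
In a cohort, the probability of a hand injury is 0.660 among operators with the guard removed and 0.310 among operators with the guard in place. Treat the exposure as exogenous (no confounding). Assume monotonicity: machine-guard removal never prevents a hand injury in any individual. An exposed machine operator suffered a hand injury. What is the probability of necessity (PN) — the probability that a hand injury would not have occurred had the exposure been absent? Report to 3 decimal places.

Let p₁ = 0.66, p₀ = 0.31.
Under exogeneity and monotonicity, PN = (p₁ − p₀) / p₁.
PN = (0.66 − 0.31) / 0.66 = 0.35 / 0.66 ≈ 0.5303

PN ≈ 0.530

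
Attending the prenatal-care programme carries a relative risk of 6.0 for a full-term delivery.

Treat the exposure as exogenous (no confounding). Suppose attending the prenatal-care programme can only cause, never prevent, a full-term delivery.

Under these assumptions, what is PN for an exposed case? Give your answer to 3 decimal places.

Under exogeneity and monotonicity, PN = (RR − 1) / RR = 1 − 1/RR.
PN = (6.0 − 1) / 6.0 = 5 / 6.0 ≈ 0.8333

PN ≈ 0.833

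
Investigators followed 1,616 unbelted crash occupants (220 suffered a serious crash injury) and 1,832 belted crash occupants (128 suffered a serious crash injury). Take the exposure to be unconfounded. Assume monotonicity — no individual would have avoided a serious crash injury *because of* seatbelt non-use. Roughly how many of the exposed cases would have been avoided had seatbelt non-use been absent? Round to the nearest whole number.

about 107 cases

p₁ = P(outcome | exposed) = 220/1616 = 0.13614
p₀ = P(outcome | unexposed) = 128/1832 = 0.069869
PN = (p₁ − p₀)/p₁ = (0.13614 − 0.069869) / 0.13614 ≈ 0.48678.
Attributable cases ≈ PN × (exposed cases) = 0.48678 × 220 ≈ 107.09.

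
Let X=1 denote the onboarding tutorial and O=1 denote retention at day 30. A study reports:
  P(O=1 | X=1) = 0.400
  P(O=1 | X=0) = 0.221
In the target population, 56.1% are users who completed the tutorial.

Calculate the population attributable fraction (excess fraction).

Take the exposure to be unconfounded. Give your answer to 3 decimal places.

Let p₁ = 0.4, p₀ = 0.221.
Overall risk P(Y=1) = π·p₁ + (1−π)·p₀ = 0.561×0.4 + 0.439×0.221 = 0.32142.
Under exogeneity, PAF = [P(Y=1) − p₀] / P(Y=1).
PAF = (0.32142 − 0.221) / 0.32142 ≈ 0.3124

PAF ≈ 0.312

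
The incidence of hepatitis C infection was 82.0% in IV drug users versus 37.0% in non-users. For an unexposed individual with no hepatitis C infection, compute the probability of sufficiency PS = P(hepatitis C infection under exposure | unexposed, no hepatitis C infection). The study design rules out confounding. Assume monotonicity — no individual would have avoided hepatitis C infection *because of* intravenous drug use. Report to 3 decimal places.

p₁ = 0.82, p₀ = 0.37.
Under exogeneity and monotonicity, PS = (p₁ − p₀) / (1 − p₀).
PS = (0.82 − 0.37) / (1 − 0.37) = 0.45 / 0.63 ≈ 0.7143

PS ≈ 0.714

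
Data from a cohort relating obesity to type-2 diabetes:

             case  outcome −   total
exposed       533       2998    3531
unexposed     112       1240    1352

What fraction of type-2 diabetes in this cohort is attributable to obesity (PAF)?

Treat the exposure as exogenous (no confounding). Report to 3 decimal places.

PAF ≈ 0.373

p₁ = P(outcome | exposed) = 533/3531 = 0.15095
p₀ = P(outcome | unexposed) = 112/1352 = 0.08284
Exposure prevalence π = 3531/4883 = 0.72312; overall risk P(Y=1) = 0.13209.
Under exogeneity, PAF = [P(Y=1) − p₀]/P(Y=1).
PAF = (0.13209 − 0.08284) / 0.13209 ≈ 0.3729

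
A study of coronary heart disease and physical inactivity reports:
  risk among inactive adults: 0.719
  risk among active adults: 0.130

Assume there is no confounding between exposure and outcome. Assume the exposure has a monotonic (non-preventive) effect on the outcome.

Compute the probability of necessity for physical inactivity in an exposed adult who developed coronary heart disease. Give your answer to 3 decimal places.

PN ≈ 0.819

Let p₁ = 0.719, p₀ = 0.13.
Under exogeneity and monotonicity, PN = (p₁ − p₀) / p₁.
PN = (0.719 − 0.13) / 0.719 = 0.589 / 0.719 ≈ 0.8192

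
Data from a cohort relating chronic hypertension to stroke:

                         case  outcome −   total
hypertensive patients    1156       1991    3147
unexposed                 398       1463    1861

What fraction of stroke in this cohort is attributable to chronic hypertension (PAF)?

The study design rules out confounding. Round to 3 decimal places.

p₁ = P(outcome | exposed) = 1156/3147 = 0.36733
p₀ = P(outcome | unexposed) = 398/1861 = 0.21386
Exposure prevalence π = 3147/5008 = 0.62839; overall risk P(Y=1) = 0.3103.
Under exogeneity, PAF = [P(Y=1) − p₀]/P(Y=1).
PAF = (0.3103 − 0.21386) / 0.3103 ≈ 0.3108

PAF ≈ 0.311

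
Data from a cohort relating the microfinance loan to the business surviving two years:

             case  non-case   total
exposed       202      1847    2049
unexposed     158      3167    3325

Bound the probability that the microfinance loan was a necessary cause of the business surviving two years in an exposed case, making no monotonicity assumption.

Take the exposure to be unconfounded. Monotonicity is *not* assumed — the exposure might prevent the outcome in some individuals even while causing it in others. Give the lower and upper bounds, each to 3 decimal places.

p₁ = P(outcome | exposed) = 202/2049 = 0.098585
p₀ = P(outcome | unexposed) = 158/3325 = 0.047519
Under exogeneity alone the bounds on PN are max{0,(p₁−p₀)/p₁} ≤ PN ≤ min{1,(1−p₀)/p₁}.
  lower = (p₁ − p₀)/p₁ = 0.051066 / 0.098585 ≈ 0.5180
  upper = min{1, (1 − p₀)/p₁} = 0.95248 / 0.098585 ≈ 9.6616 → capped at 1

0.518 ≤ PN ≤ 1.000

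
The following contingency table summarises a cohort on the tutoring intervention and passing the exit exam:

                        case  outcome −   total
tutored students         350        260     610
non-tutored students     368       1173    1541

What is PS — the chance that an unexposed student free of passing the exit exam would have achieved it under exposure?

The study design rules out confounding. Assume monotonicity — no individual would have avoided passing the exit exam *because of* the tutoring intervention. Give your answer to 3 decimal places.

p₁ = P(outcome | exposed) = 350/610 = 0.57377
p₀ = P(outcome | unexposed) = 368/1541 = 0.23881
Under exogeneity and monotonicity, PS = (p₁ − p₀) / (1 − p₀).
PS = (0.57377 − 0.23881) / (1 − 0.23881) = 0.33496 / 0.76119 ≈ 0.4401

PS ≈ 0.440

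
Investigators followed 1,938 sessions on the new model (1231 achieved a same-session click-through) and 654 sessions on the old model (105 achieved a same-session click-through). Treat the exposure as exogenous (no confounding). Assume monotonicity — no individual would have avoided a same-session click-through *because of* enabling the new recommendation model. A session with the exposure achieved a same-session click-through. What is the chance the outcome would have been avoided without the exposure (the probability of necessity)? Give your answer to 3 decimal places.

p₁ = P(outcome | exposed) = 1231/1938 = 0.63519
p₀ = P(outcome | unexposed) = 105/654 = 0.16055
Under exogeneity and monotonicity, PN = (p₁ − p₀) / p₁.
PN = (0.63519 − 0.16055) / 0.63519 = 0.47464 / 0.63519 ≈ 0.7472

PN ≈ 0.747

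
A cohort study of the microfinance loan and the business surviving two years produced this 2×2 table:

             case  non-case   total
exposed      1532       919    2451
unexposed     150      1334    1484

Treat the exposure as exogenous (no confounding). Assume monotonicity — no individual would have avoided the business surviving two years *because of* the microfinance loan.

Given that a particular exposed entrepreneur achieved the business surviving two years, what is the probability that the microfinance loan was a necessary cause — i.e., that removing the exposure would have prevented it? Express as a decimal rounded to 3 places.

PN ≈ 0.838

p₁ = P(outcome | exposed) = 1532/2451 = 0.62505
p₀ = P(outcome | unexposed) = 150/1484 = 0.10108
Under exogeneity and monotonicity, PN = (p₁ − p₀)/p₁.
PN = (0.62505 − 0.10108) / 0.62505 ≈ 0.8383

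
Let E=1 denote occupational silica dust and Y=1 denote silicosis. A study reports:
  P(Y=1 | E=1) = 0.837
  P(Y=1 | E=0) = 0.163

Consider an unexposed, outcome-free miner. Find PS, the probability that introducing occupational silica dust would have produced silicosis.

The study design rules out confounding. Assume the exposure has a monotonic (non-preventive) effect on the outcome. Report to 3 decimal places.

Let p₁ = 0.837, p₀ = 0.163.
Under exogeneity and monotonicity, PS = (p₁ − p₀) / (1 − p₀).
PS = (0.837 − 0.163) / (1 − 0.163) = 0.674 / 0.837 ≈ 0.8053

PS ≈ 0.805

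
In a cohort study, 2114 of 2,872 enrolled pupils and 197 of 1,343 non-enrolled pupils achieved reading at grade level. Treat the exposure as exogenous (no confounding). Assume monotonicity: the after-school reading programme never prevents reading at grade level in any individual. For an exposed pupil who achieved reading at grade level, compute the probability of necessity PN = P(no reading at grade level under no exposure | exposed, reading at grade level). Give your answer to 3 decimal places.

p₁ = P(outcome | exposed) = 2114/2872 = 0.73607
p₀ = P(outcome | unexposed) = 197/1343 = 0.14669
Under exogeneity and monotonicity, PN = (p₁ − p₀) / p₁.
PN = (0.73607 − 0.14669) / 0.73607 = 0.58939 / 0.73607 ≈ 0.8007

PN ≈ 0.801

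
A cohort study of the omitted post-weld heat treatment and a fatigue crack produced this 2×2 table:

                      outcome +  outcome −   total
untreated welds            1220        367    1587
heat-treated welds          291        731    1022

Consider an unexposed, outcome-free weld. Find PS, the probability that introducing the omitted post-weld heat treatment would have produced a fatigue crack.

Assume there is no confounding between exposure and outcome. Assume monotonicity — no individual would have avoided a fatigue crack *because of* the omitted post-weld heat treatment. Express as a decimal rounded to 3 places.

PS ≈ 0.677

p₁ = P(outcome | exposed) = 1220/1587 = 0.76875
p₀ = P(outcome | unexposed) = 291/1022 = 0.28474
Under exogeneity and monotonicity, PS = (p₁ − p₀) / (1 − p₀).
PS = (0.76875 − 0.28474) / (1 − 0.28474) = 0.48401 / 0.71526 ≈ 0.6767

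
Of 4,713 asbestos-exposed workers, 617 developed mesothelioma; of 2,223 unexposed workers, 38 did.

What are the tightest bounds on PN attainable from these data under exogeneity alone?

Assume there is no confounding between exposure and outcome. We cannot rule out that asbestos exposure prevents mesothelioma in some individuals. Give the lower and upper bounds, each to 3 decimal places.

p₁ = P(outcome | exposed) = 617/4713 = 0.13091
p₀ = P(outcome | unexposed) = 38/2223 = 0.017094
Under exogeneity alone the bounds on PN are max{0,(p₁−p₀)/p₁} ≤ PN ≤ min{1,(1−p₀)/p₁}.
  lower = (p₁ − p₀)/p₁ = 0.11382 / 0.13091 ≈ 0.8694
  upper = min{1, (1 − p₀)/p₁} = 0.98291 / 0.13091 ≈ 7.5080 → capped at 1

0.869 ≤ PN ≤ 1.000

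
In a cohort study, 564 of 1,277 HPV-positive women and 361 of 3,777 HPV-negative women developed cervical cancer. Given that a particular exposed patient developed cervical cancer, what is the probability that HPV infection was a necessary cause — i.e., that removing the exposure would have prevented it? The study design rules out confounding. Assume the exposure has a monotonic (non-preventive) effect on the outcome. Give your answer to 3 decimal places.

p₁ = P(outcome | exposed) = 564/1277 = 0.44166
p₀ = P(outcome | unexposed) = 361/3777 = 0.095579
Under exogeneity and monotonicity, PN = (p₁ − p₀) / p₁.
PN = (0.44166 − 0.095579) / 0.44166 = 0.34608 / 0.44166 ≈ 0.7836

PN ≈ 0.784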